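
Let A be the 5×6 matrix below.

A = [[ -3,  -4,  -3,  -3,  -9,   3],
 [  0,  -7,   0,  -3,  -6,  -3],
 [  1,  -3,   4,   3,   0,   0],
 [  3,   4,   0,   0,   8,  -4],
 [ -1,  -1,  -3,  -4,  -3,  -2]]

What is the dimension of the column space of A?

4

Row reduce to echelon form.
R3 ← R3 + (1/3)·R1: [0, -13/3, 3, 2, -3, 1]
R4 ← R4 + R1: [0, 0, -3, -3, -1, -1]
R5 ← R5 − (1/3)·R1: [0, 1/3, -2, -3, 0, -3]
R3 ← R3 − (13/21)·R2: [0, 0, 3, 27/7, 5/7, 20/7]
R5 ← R5 + (1/21)·R2: [0, 0, -2, -22/7, -2/7, -22/7]
R4 ← R4 + R3: [0, 0, 0, 6/7, -2/7, 13/7]
R5 ← R5 + (2/3)·R3: [0, 0, 0, -4/7, 4/21, -26/21]
R5 ← R5 + (2/3)·R4: [0, 0, 0, 0, 0, 0]
Echelon form has 4 nonzero rows, so rank(A) = 4.
The column space has dimension equal to the rank: 4.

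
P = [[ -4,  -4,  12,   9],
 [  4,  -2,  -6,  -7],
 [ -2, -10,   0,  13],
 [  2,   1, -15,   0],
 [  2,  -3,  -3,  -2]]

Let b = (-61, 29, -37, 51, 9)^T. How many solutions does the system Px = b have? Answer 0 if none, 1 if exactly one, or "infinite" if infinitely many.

Row reduce the augmented matrix [P | b].
R2 ← R2 + R1: [0, -6, 6, 2, -32]
R3 ← R3 − (1/2)·R1: [0, -8, -6, 17/2, -13/2]
R4 ← R4 + (1/2)·R1: [0, -1, -9, 9/2, 41/2]
R5 ← R5 + (1/2)·R1: [0, -5, 3, 5/2, -43/2]
R3 ← R3 − (4/3)·R2: [0, 0, -14, 35/6, 217/6]
R4 ← R4 − (1/6)·R2: [0, 0, -10, 25/6, 155/6]
R5 ← R5 − (5/6)·R2: [0, 0, -2, 5/6, 31/6]
R4 ← R4 − (5/7)·R3: [0, 0, 0, 0, 0]
R5 ← R5 − (1/7)·R3: [0, 0, 0, 0, 0]
The echelon form has 3 nonzero rows, and every pivot lies in the first 4 columns, so rank(P) = rank([P|b]) = 3.
The system is consistent.
rank = 3 < 4 unknowns, so there are infinitely many solutions.

infinite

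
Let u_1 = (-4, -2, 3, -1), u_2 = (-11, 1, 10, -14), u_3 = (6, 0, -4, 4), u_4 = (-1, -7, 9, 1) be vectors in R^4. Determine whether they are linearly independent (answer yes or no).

Form the matrix with these vectors as rows and row reduce.
R2 ← R2 − (11/4)·R1: [0, 13/2, 7/4, -45/4]
R3 ← R3 + (3/2)·R1: [0, -3, 1/2, 5/2]
R4 ← R4 − (1/4)·R1: [0, -13/2, 33/4, 5/4]
R3 ← R3 + (6/13)·R2: [0, 0, 17/13, -35/13]
R4 ← R4 + R2: [0, 0, 10, -10]
R4 ← R4 − (130/17)·R3: [0, 0, 0, 180/17]
4 nonzero rows, so the 4 vectors span a space of dimension 4.
Since 4 = 4, the vectors are linearly independent.

yes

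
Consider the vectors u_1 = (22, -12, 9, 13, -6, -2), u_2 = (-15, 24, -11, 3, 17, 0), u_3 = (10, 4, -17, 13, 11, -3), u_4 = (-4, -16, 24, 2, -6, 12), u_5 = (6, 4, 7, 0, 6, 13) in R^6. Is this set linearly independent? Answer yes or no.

yes

Form the matrix with these vectors as rows and row reduce.
R2 ← R2 + (15/22)·R1: [0, 174/11, -107/22, 261/22, 142/11, -15/11]
R3 ← R3 − (5/11)·R1: [0, 104/11, -232/11, 78/11, 151/11, -23/11]
R4 ← R4 + (2/11)·R1: [0, -200/11, 282/11, 48/11, -78/11, 128/11]
R5 ← R5 − (3/11)·R1: [0, 80/11, 50/11, -39/11, 84/11, 149/11]
R3 ← R3 − (52/87)·R2: [0, 0, -1582/87, 0, 523/87, -37/29]
R4 ← R4 + (100/87)·R2: [0, 0, 1744/87, 18, 674/87, 292/29]
R5 ← R5 − (40/87)·R2: [0, 0, 590/87, -9, 148/87, 411/29]
R4 ← R4 + (872/791)·R3: [0, 0, 0, 18, 11370/791, 6852/791]
R5 ← R5 + (295/791)·R3: [0, 0, 0, -9, 3119/791, 10834/791]
R5 ← R5 + (1/2)·R4: [0, 0, 0, 0, 8804/791, 14260/791]
5 nonzero rows, so the 5 vectors span a space of dimension 5.
Since 5 = 5, the vectors are linearly independent.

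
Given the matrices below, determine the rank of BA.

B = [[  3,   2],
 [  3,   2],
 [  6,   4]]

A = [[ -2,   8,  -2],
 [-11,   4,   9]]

1

First compute BA:
[[-28,  32,  12],
 [-28,  32,  12],
 [-56,  64,  24]]
Now row reduce the product.
R2 ← R2 − R1: [0, 0, 0]
R3 ← R3 − (2)·R1: [0, 0, 0]
1 nonzero row, so rank(BA) = 1.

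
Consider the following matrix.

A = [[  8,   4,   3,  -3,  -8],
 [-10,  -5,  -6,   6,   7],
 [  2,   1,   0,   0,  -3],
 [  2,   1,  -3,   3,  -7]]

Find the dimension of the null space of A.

Row reduce to echelon form.
R2 ← R2 + (5/4)·R1: [0, 0, -9/4, 9/4, -3]
R3 ← R3 − (1/4)·R1: [0, 0, -3/4, 3/4, -1]
R4 ← R4 − (1/4)·R1: [0, 0, -15/4, 15/4, -5]
R3 ← R3 − (1/3)·R2: [0, 0, 0, 0, 0]
R4 ← R4 − (5/3)·R2: [0, 0, 0, 0, 0]
2 nonzero rows, so rank(A) = 2.
A has 5 columns; by rank–nullity, nullity = 5 − 2 = 3.

3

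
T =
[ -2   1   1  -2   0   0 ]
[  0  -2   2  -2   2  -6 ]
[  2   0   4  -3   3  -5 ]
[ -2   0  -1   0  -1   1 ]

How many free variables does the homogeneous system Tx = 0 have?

3

Row reduce to echelon form.
R3 ← R3 + R1: [0, 1, 5, -5, 3, -5]
R4 ← R4 − R1: [0, -1, -2, 2, -1, 1]
R3 ← R3 + (1/2)·R2: [0, 0, 6, -6, 4, -8]
R4 ← R4 − (1/2)·R2: [0, 0, -3, 3, -2, 4]
R4 ← R4 + (1/2)·R3: [0, 0, 0, 0, 0, 0]
3 nonzero rows, so rank(T) = 3.
T has 6 columns; by rank–nullity, nullity = 6 − 3 = 3.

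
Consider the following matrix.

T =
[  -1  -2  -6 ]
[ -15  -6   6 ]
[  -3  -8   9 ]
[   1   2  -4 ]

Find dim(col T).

3

Row reduce to echelon form.
R2 ← R2 − (15)·R1: [0, 24, 96]
R3 ← R3 − (3)·R1: [0, -2, 27]
R4 ← R4 + R1: [0, 0, -10]
R3 ← R3 + (1/12)·R2: [0, 0, 35]
R4 ← R4 + (2/7)·R3: [0, 0, 0]
Echelon form has 3 nonzero rows, so rank(T) = 3.
The column space has dimension equal to the rank: 3.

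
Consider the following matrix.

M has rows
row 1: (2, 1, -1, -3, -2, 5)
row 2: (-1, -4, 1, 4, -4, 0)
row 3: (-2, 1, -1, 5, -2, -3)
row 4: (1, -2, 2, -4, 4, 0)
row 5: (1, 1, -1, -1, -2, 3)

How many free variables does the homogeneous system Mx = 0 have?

Row reduce to echelon form.
R2 ← R2 + (1/2)·R1: [0, -7/2, 1/2, 5/2, -5, 5/2]
R3 ← R3 + R1: [0, 2, -2, 2, -4, 2]
R4 ← R4 − (1/2)·R1: [0, -5/2, 5/2, -5/2, 5, -5/2]
R5 ← R5 − (1/2)·R1: [0, 1/2, -1/2, 1/2, -1, 1/2]
R3 ← R3 + (4/7)·R2: [0, 0, -12/7, 24/7, -48/7, 24/7]
R4 ← R4 − (5/7)·R2: [0, 0, 15/7, -30/7, 60/7, -30/7]
R5 ← R5 + (1/7)·R2: [0, 0, -3/7, 6/7, -12/7, 6/7]
R4 ← R4 + (5/4)·R3: [0, 0, 0, 0, 0, 0]
R5 ← R5 − (1/4)·R3: [0, 0, 0, 0, 0, 0]
3 nonzero rows, so rank(M) = 3.
M has 6 columns; by rank–nullity, nullity = 6 − 3 = 3.

3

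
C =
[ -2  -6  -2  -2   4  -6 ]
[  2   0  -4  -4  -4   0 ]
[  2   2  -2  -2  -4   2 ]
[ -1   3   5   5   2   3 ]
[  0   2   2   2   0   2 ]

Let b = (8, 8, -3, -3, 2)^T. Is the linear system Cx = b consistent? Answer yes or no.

no

Row reduce the augmented matrix [C | b].
R2 ← R2 + R1: [0, -6, -6, -6, 0, -6, 16]
R3 ← R3 + R1: [0, -4, -4, -4, 0, -4, 5]
R4 ← R4 − (1/2)·R1: [0, 6, 6, 6, 0, 6, -7]
R3 ← R3 − (2/3)·R2: [0, 0, 0, 0, 0, 0, -17/3]
R4 ← R4 + R2: [0, 0, 0, 0, 0, 0, 9]
R5 ← R5 + (1/3)·R2: [0, 0, 0, 0, 0, 0, 22/3]
R4 ← R4 + (27/17)·R3: [0, 0, 0, 0, 0, 0, 0]
R5 ← R5 + (22/17)·R3: [0, 0, 0, 0, 0, 0, 0]
The echelon form has 3 nonzero rows; the last pivot sits in the augmented column, so rank(C) = 2 but rank([C|b]) = 3.
Since the ranks differ, the system is inconsistent.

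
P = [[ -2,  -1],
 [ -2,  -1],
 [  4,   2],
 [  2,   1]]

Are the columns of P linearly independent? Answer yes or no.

no

Row reduce P to echelon form.
R2 ← R2 − R1: [0, 0]
R3 ← R3 + (2)·R1: [0, 0]
R4 ← R4 + R1: [0, 0]
1 pivot among 2 columns.
Only 1 < 2 pivot columns, so the columns are linearly dependent.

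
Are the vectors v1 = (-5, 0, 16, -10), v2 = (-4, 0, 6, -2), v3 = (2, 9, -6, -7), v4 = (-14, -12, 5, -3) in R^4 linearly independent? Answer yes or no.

Form the matrix with these vectors as rows and row reduce.
R2 ← R2 − (4/5)·R1: [0, 0, -34/5, 6]
R3 ← R3 + (2/5)·R1: [0, 9, 2/5, -11]
R4 ← R4 − (14/5)·R1: [0, -12, -199/5, 25]
Swap R2 ↔ R3
R4 ← R4 + (4/3)·R2: [0, 0, -589/15, 31/3]
R4 ← R4 − (589/102)·R3: [0, 0, 0, -1240/51]
4 nonzero rows, so the 4 vectors span a space of dimension 4.
Since 4 = 4, the vectors are linearly independent.

yes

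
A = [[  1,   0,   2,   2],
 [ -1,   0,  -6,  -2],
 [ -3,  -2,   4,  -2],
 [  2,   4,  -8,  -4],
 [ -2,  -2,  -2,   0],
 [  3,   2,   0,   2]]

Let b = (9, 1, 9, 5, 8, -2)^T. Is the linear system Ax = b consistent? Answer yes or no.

Row reduce the augmented matrix [A | b].
R2 ← R2 + R1: [0, 0, -4, 0, 10]
R3 ← R3 + (3)·R1: [0, -2, 10, 4, 36]
R4 ← R4 − (2)·R1: [0, 4, -12, -8, -13]
R5 ← R5 + (2)·R1: [0, -2, 2, 4, 26]
R6 ← R6 − (3)·R1: [0, 2, -6, -4, -29]
Swap R2 ↔ R3
R4 ← R4 + (2)·R2: [0, 0, 8, 0, 59]
R5 ← R5 − R2: [0, 0, -8, 0, -10]
R6 ← R6 + R2: [0, 0, 4, 0, 7]
R4 ← R4 + (2)·R3: [0, 0, 0, 0, 79]
R5 ← R5 − (2)·R3: [0, 0, 0, 0, -30]
R6 ← R6 + R3: [0, 0, 0, 0, 17]
R5 ← R5 + (30/79)·R4: [0, 0, 0, 0, 0]
R6 ← R6 − (17/79)·R4: [0, 0, 0, 0, 0]
The echelon form has 4 nonzero rows; the last pivot sits in the augmented column, so rank(A) = 3 but rank([A|b]) = 4.
Since the ranks differ, the system is inconsistent.

no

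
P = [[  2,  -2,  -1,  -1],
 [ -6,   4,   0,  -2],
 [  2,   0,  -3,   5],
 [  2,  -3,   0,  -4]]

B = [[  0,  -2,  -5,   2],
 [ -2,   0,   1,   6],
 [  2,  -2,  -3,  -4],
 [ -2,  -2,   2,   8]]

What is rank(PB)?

First compute PB:
[[  4,   0, -11, -12],
 [ -4,  16,  30,  -4],
 [-16,  -8,   9,  56],
 [ 14,   4, -21, -46]]
Now row reduce the product.
R2 ← R2 + R1: [0, 16, 19, -16]
R3 ← R3 + (4)·R1: [0, -8, -35, 8]
R4 ← R4 − (7/2)·R1: [0, 4, 35/2, -4]
R3 ← R3 + (1/2)·R2: [0, 0, -51/2, 0]
R4 ← R4 − (1/4)·R2: [0, 0, 51/4, 0]
R4 ← R4 + (1/2)·R3: [0, 0, 0, 0]
3 nonzero rows, so rank(PB) = 3.

3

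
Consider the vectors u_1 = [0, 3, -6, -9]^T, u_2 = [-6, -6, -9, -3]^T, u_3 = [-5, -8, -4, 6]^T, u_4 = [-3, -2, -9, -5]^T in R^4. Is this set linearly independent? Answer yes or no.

no

Form the matrix with these vectors as rows and row reduce.
Swap R1 ↔ R2
R3 ← R3 − (5/6)·R1: [0, -3, 7/2, 17/2]
R4 ← R4 − (1/2)·R1: [0, 1, -9/2, -7/2]
R3 ← R3 + R2: [0, 0, -5/2, -1/2]
R4 ← R4 − (1/3)·R2: [0, 0, -5/2, -1/2]
R4 ← R4 − R3: [0, 0, 0, 0]
3 nonzero rows, so the 4 vectors span a space of dimension 3.
Since 3 < 4, the vectors are linearly dependent.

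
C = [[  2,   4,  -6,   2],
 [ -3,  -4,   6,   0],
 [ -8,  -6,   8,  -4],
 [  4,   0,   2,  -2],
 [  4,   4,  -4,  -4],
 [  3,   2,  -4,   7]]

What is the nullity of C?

0

Row reduce to echelon form.
R2 ← R2 + (3/2)·R1: [0, 2, -3, 3]
R3 ← R3 + (4)·R1: [0, 10, -16, 4]
R4 ← R4 − (2)·R1: [0, -8, 14, -6]
R5 ← R5 − (2)·R1: [0, -4, 8, -8]
R6 ← R6 − (3/2)·R1: [0, -4, 5, 4]
R3 ← R3 − (5)·R2: [0, 0, -1, -11]
R4 ← R4 + (4)·R2: [0, 0, 2, 6]
R5 ← R5 + (2)·R2: [0, 0, 2, -2]
R6 ← R6 + (2)·R2: [0, 0, -1, 10]
R4 ← R4 + (2)·R3: [0, 0, 0, -16]
R5 ← R5 + (2)·R3: [0, 0, 0, -24]
R6 ← R6 − R3: [0, 0, 0, 21]
R5 ← R5 − (3/2)·R4: [0, 0, 0, 0]
R6 ← R6 + (21/16)·R4: [0, 0, 0, 0]
4 nonzero rows, so rank(C) = 4.
C has 4 columns; by rank–nullity, nullity = 4 − 4 = 0.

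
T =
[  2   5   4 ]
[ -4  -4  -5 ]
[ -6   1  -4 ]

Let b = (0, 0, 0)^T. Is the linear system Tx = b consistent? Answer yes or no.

yes

Row reduce the augmented matrix [T | b].
R2 ← R2 + (2)·R1: [0, 6, 3, 0]
R3 ← R3 + (3)·R1: [0, 16, 8, 0]
R3 ← R3 − (8/3)·R2: [0, 0, 0, 0]
The echelon form has 2 nonzero rows, and every pivot lies in the first 3 columns, so rank(T) = rank([T|b]) = 2.
The system is consistent.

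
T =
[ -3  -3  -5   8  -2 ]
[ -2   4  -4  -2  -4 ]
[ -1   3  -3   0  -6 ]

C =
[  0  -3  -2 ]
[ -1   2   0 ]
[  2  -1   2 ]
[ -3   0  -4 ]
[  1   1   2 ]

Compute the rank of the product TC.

First compute TC:
[[-33,   6, -40],
 [-10,  14,  -4],
 [-15,   6, -16]]
Now row reduce the product.
R2 ← R2 − (10/33)·R1: [0, 134/11, 268/33]
R3 ← R3 − (5/11)·R1: [0, 36/11, 24/11]
R3 ← R3 − (18/67)·R2: [0, 0, 0]
2 nonzero rows, so rank(TC) = 2.

2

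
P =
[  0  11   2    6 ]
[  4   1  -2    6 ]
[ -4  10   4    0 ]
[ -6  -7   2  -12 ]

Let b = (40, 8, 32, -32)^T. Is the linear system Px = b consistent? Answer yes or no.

Row reduce the augmented matrix [P | b].
Swap R1 ↔ R2
R3 ← R3 + R1: [0, 11, 2, 6, 40]
R4 ← R4 + (3/2)·R1: [0, -11/2, -1, -3, -20]
R3 ← R3 − R2: [0, 0, 0, 0, 0]
R4 ← R4 + (1/2)·R2: [0, 0, 0, 0, 0]
The echelon form has 2 nonzero rows, and every pivot lies in the first 4 columns, so rank(P) = rank([P|b]) = 2.
The system is consistent.

yes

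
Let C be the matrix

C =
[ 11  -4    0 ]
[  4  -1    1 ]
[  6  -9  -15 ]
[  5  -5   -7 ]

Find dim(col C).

2

Row reduce to echelon form.
R2 ← R2 − (4/11)·R1: [0, 5/11, 1]
R3 ← R3 − (6/11)·R1: [0, -75/11, -15]
R4 ← R4 − (5/11)·R1: [0, -35/11, -7]
R3 ← R3 + (15)·R2: [0, 0, 0]
R4 ← R4 + (7)·R2: [0, 0, 0]
Echelon form has 2 nonzero rows, so rank(C) = 2.
The column space has dimension equal to the rank: 2.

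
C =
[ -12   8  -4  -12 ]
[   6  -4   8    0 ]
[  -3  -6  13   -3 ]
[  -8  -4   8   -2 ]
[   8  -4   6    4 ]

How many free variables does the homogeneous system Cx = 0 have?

Row reduce to echelon form.
R2 ← R2 + (1/2)·R1: [0, 0, 6, -6]
R3 ← R3 − (1/4)·R1: [0, -8, 14, 0]
R4 ← R4 − (2/3)·R1: [0, -28/3, 32/3, 6]
R5 ← R5 + (2/3)·R1: [0, 4/3, 10/3, -4]
Swap R2 ↔ R3
R4 ← R4 − (7/6)·R2: [0, 0, -17/3, 6]
R5 ← R5 + (1/6)·R2: [0, 0, 17/3, -4]
R4 ← R4 + (17/18)·R3: [0, 0, 0, 1/3]
R5 ← R5 − (17/18)·R3: [0, 0, 0, 5/3]
R5 ← R5 − (5)·R4: [0, 0, 0, 0]
4 nonzero rows, so rank(C) = 4.
C has 4 columns; by rank–nullity, nullity = 4 − 4 = 0.

0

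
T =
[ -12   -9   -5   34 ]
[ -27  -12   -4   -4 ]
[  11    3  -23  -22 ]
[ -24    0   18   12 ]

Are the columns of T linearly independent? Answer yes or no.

Row reduce T to echelon form.
R2 ← R2 − (9/4)·R1: [0, 33/4, 29/4, -161/2]
R3 ← R3 + (11/12)·R1: [0, -21/4, -331/12, 55/6]
R4 ← R4 − (2)·R1: [0, 18, 28, -56]
R3 ← R3 + (7/11)·R2: [0, 0, -758/33, -1388/33]
R4 ← R4 − (24/11)·R2: [0, 0, 134/11, 1316/11]
R4 ← R4 + (201/379)·R3: [0, 0, 0, 36888/379]
4 pivots among 4 columns.
Every column is a pivot column, so the columns are linearly independent.

yes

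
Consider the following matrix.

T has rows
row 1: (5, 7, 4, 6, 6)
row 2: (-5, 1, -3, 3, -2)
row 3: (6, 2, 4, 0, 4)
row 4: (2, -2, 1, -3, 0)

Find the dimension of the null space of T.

3

Row reduce to echelon form.
R2 ← R2 + R1: [0, 8, 1, 9, 4]
R3 ← R3 − (6/5)·R1: [0, -32/5, -4/5, -36/5, -16/5]
R4 ← R4 − (2/5)·R1: [0, -24/5, -3/5, -27/5, -12/5]
R3 ← R3 + (4/5)·R2: [0, 0, 0, 0, 0]
R4 ← R4 + (3/5)·R2: [0, 0, 0, 0, 0]
2 nonzero rows, so rank(T) = 2.
T has 5 columns; by rank–nullity, nullity = 5 − 2 = 3.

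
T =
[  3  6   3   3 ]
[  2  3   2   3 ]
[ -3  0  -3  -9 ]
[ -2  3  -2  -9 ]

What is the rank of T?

Row reduce to echelon form.
R2 ← R2 − (2/3)·R1: [0, -1, 0, 1]
R3 ← R3 + R1: [0, 6, 0, -6]
R4 ← R4 + (2/3)·R1: [0, 7, 0, -7]
R3 ← R3 + (6)·R2: [0, 0, 0, 0]
R4 ← R4 + (7)·R2: [0, 0, 0, 0]
Echelon form has 2 nonzero rows, so rank(T) = 2.

2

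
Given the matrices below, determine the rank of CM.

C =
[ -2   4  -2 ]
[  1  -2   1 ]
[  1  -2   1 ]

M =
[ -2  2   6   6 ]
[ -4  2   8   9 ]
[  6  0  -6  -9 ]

1

First compute CM:
[[-24,   4,  32,  42],
 [ 12,  -2, -16, -21],
 [ 12,  -2, -16, -21]]
Now row reduce the product.
R2 ← R2 + (1/2)·R1: [0, 0, 0, 0]
R3 ← R3 + (1/2)·R1: [0, 0, 0, 0]
1 nonzero row, so rank(CM) = 1.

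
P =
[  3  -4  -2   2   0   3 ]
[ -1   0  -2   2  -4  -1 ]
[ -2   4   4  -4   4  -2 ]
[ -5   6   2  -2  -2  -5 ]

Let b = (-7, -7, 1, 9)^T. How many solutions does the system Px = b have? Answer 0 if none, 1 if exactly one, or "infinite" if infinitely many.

Row reduce the augmented matrix [P | b].
R2 ← R2 + (1/3)·R1: [0, -4/3, -8/3, 8/3, -4, 0, -28/3]
R3 ← R3 + (2/3)·R1: [0, 4/3, 8/3, -8/3, 4, 0, -11/3]
R4 ← R4 + (5/3)·R1: [0, -2/3, -4/3, 4/3, -2, 0, -8/3]
R3 ← R3 + R2: [0, 0, 0, 0, 0, 0, -13]
R4 ← R4 − (1/2)·R2: [0, 0, 0, 0, 0, 0, 2]
R4 ← R4 + (2/13)·R3: [0, 0, 0, 0, 0, 0, 0]
The echelon form has 3 nonzero rows; the last pivot sits in the augmented column, so rank(P) = 2 but rank([P|b]) = 3.
Since the ranks differ, the system is inconsistent.
It has no solutions.

0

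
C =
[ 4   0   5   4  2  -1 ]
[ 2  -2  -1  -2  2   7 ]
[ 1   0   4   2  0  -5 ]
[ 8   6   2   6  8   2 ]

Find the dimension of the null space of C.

2

Row reduce to echelon form.
R2 ← R2 − (1/2)·R1: [0, -2, -7/2, -4, 1, 15/2]
R3 ← R3 − (1/4)·R1: [0, 0, 11/4, 1, -1/2, -19/4]
R4 ← R4 − (2)·R1: [0, 6, -8, -2, 4, 4]
R4 ← R4 + (3)·R2: [0, 0, -37/2, -14, 7, 53/2]
R4 ← R4 + (74/11)·R3: [0, 0, 0, -80/11, 40/11, -60/11]
4 nonzero rows, so rank(C) = 4.
C has 6 columns; by rank–nullity, nullity = 6 − 4 = 2.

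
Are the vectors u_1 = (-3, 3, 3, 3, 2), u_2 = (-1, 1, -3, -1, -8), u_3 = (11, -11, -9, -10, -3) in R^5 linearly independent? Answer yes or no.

no

Form the matrix with these vectors as rows and row reduce.
R2 ← R2 − (1/3)·R1: [0, 0, -4, -2, -26/3]
R3 ← R3 + (11/3)·R1: [0, 0, 2, 1, 13/3]
R3 ← R3 + (1/2)·R2: [0, 0, 0, 0, 0]
2 nonzero rows, so the 3 vectors span a space of dimension 2.
Since 2 < 3, the vectors are linearly dependent.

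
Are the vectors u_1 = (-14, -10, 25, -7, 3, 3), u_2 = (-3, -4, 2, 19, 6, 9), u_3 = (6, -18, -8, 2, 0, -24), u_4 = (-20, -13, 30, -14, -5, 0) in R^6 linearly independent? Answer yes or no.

Form the matrix with these vectors as rows and row reduce.
R2 ← R2 − (3/14)·R1: [0, -13/7, -47/14, 41/2, 75/14, 117/14]
R3 ← R3 + (3/7)·R1: [0, -156/7, 19/7, -1, 9/7, -159/7]
R4 ← R4 − (10/7)·R1: [0, 9/7, -40/7, -4, -65/7, -30/7]
R3 ← R3 − (12)·R2: [0, 0, 43, -247, -63, -123]
R4 ← R4 + (9/13)·R2: [0, 0, -209/26, 265/26, -145/26, 3/2]
R4 ← R4 + (209/1118)·R3: [0, 0, 0, -20114/559, -9701/559, -12015/559]
4 nonzero rows, so the 4 vectors span a space of dimension 4.
Since 4 = 4, the vectors are linearly independent.

yes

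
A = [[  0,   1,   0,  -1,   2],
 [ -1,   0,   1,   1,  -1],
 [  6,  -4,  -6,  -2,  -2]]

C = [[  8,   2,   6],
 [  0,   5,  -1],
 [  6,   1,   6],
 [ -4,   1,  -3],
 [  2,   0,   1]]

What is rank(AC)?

First compute AC:
[[  8,   4,   4],
 [ -8,   0,  -4],
 [ 16, -16,   8]]
Now row reduce the product.
R2 ← R2 + R1: [0, 4, 0]
R3 ← R3 − (2)·R1: [0, -24, 0]
R3 ← R3 + (6)·R2: [0, 0, 0]
2 nonzero rows, so rank(AC) = 2.

2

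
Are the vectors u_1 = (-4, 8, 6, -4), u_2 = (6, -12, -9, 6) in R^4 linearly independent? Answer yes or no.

Form the matrix with these vectors as rows and row reduce.
R2 ← R2 + (3/2)·R1: [0, 0, 0, 0]
1 nonzero row, so the 2 vectors span a space of dimension 1.
Since 1 < 2, the vectors are linearly dependent.

no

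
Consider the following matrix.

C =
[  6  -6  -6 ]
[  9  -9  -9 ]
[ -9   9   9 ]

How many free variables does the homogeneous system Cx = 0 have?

Row reduce to echelon form.
R2 ← R2 − (3/2)·R1: [0, 0, 0]
R3 ← R3 + (3/2)·R1: [0, 0, 0]
1 nonzero row, so rank(C) = 1.
C has 3 columns; by rank–nullity, nullity = 3 − 1 = 2.

2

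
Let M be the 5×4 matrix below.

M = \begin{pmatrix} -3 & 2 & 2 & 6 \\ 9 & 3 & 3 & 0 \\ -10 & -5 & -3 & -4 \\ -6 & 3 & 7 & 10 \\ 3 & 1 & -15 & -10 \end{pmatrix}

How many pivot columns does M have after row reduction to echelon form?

Row reduce to echelon form.
R2 ← R2 + (3)·R1: [0, 9, 9, 18]
R3 ← R3 − (10/3)·R1: [0, -35/3, -29/3, -24]
R4 ← R4 − (2)·R1: [0, -1, 3, -2]
R5 ← R5 + R1: [0, 3, -13, -4]
R3 ← R3 + (35/27)·R2: [0, 0, 2, -2/3]
R4 ← R4 + (1/9)·R2: [0, 0, 4, 0]
R5 ← R5 − (1/3)·R2: [0, 0, -16, -10]
R4 ← R4 − (2)·R3: [0, 0, 0, 4/3]
R5 ← R5 + (8)·R3: [0, 0, 0, -46/3]
R5 ← R5 + (23/2)·R4: [0, 0, 0, 0]
Echelon form has 4 nonzero rows, so rank(M) = 4.
Each nonzero row contributes one pivot column: 4 pivot columns.

4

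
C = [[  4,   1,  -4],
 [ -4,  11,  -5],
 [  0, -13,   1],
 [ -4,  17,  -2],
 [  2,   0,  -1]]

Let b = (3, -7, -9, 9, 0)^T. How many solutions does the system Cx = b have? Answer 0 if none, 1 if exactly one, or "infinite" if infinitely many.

0

Row reduce the augmented matrix [C | b].
R2 ← R2 + R1: [0, 12, -9, -4]
R4 ← R4 + R1: [0, 18, -6, 12]
R5 ← R5 − (1/2)·R1: [0, -1/2, 1, -3/2]
R3 ← R3 + (13/12)·R2: [0, 0, -35/4, -40/3]
R4 ← R4 − (3/2)·R2: [0, 0, 15/2, 18]
R5 ← R5 + (1/24)·R2: [0, 0, 5/8, -5/3]
R4 ← R4 + (6/7)·R3: [0, 0, 0, 46/7]
R5 ← R5 + (1/14)·R3: [0, 0, 0, -55/21]
R5 ← R5 + (55/138)·R4: [0, 0, 0, 0]
The echelon form has 4 nonzero rows; the last pivot sits in the augmented column, so rank(C) = 3 but rank([C|b]) = 4.
Since the ranks differ, the system is inconsistent.
It has no solutions.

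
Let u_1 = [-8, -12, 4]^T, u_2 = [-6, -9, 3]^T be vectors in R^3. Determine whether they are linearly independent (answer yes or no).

no

Form the matrix with these vectors as rows and row reduce.
R2 ← R2 − (3/4)·R1: [0, 0, 0]
1 nonzero row, so the 2 vectors span a space of dimension 1.
Since 1 < 2, the vectors are linearly dependent.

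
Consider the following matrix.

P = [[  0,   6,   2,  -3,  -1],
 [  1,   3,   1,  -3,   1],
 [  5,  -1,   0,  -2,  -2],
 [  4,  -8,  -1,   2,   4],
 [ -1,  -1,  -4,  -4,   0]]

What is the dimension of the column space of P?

4

Row reduce to echelon form.
Swap R1 ↔ R2
R3 ← R3 − (5)·R1: [0, -16, -5, 13, -7]
R4 ← R4 − (4)·R1: [0, -20, -5, 14, 0]
R5 ← R5 + R1: [0, 2, -3, -7, 1]
R3 ← R3 + (8/3)·R2: [0, 0, 1/3, 5, -29/3]
R4 ← R4 + (10/3)·R2: [0, 0, 5/3, 4, -10/3]
R5 ← R5 − (1/3)·R2: [0, 0, -11/3, -6, 4/3]
R4 ← R4 − (5)·R3: [0, 0, 0, -21, 45]
R5 ← R5 + (11)·R3: [0, 0, 0, 49, -105]
R5 ← R5 + (7/3)·R4: [0, 0, 0, 0, 0]
Echelon form has 4 nonzero rows, so rank(P) = 4.
The column space has dimension equal to the rank: 4.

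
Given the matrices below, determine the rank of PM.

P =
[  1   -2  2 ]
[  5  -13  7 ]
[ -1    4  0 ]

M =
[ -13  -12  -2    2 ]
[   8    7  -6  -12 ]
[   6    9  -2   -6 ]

First compute PM:
[[-17,  -8,   6,  14],
 [-127, -88,  54, 124],
 [ 45,  40, -22, -50]]
Now row reduce the product.
R2 ← R2 − (127/17)·R1: [0, -480/17, 156/17, 330/17]
R3 ← R3 + (45/17)·R1: [0, 320/17, -104/17, -220/17]
R3 ← R3 + (2/3)·R2: [0, 0, 0, 0]
2 nonzero rows, so rank(PM) = 2.

2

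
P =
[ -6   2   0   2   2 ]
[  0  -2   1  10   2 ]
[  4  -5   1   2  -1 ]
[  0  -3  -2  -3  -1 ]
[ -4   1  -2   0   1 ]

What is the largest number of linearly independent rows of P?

Row reduce to echelon form.
R3 ← R3 + (2/3)·R1: [0, -11/3, 1, 10/3, 1/3]
R5 ← R5 − (2/3)·R1: [0, -1/3, -2, -4/3, -1/3]
R3 ← R3 − (11/6)·R2: [0, 0, -5/6, -15, -10/3]
R4 ← R4 − (3/2)·R2: [0, 0, -7/2, -18, -4]
R5 ← R5 − (1/6)·R2: [0, 0, -13/6, -3, -2/3]
R4 ← R4 − (21/5)·R3: [0, 0, 0, 45, 10]
R5 ← R5 − (13/5)·R3: [0, 0, 0, 36, 8]
R5 ← R5 − (4/5)·R4: [0, 0, 0, 0, 0]
Echelon form has 4 nonzero rows, so rank(P) = 4.
The rank gives the maximum number of linearly independent rows: 4.

4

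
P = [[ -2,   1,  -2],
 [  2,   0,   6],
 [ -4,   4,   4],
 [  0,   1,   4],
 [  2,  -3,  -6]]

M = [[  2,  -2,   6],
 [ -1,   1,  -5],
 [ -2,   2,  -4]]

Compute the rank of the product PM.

First compute PM:
[[ -1,   1,  -9],
 [ -8,   8, -12],
 [-20,  20, -60],
 [ -9,   9, -21],
 [ 19, -19,  51]]
Now row reduce the product.
R2 ← R2 − (8)·R1: [0, 0, 60]
R3 ← R3 − (20)·R1: [0, 0, 120]
R4 ← R4 − (9)·R1: [0, 0, 60]
R5 ← R5 + (19)·R1: [0, 0, -120]
R3 ← R3 − (2)·R2: [0, 0, 0]
R4 ← R4 − R2: [0, 0, 0]
R5 ← R5 + (2)·R2: [0, 0, 0]
2 nonzero rows, so rank(PM) = 2.

2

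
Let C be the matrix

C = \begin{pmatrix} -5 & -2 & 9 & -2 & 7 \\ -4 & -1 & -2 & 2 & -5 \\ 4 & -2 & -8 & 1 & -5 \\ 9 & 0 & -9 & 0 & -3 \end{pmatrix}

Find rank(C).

Row reduce to echelon form.
R2 ← R2 − (4/5)·R1: [0, 3/5, -46/5, 18/5, -53/5]
R3 ← R3 + (4/5)·R1: [0, -18/5, -4/5, -3/5, 3/5]
R4 ← R4 + (9/5)·R1: [0, -18/5, 36/5, -18/5, 48/5]
R3 ← R3 + (6)·R2: [0, 0, -56, 21, -63]
R4 ← R4 + (6)·R2: [0, 0, -48, 18, -54]
R4 ← R4 − (6/7)·R3: [0, 0, 0, 0, 0]
Echelon form has 3 nonzero rows, so rank(C) = 3.

3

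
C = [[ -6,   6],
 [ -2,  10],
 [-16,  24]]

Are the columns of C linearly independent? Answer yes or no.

yes

Row reduce C to echelon form.
R2 ← R2 − (1/3)·R1: [0, 8]
R3 ← R3 − (8/3)·R1: [0, 8]
R3 ← R3 − R2: [0, 0]
2 pivots among 2 columns.
Every column is a pivot column, so the columns are linearly independent.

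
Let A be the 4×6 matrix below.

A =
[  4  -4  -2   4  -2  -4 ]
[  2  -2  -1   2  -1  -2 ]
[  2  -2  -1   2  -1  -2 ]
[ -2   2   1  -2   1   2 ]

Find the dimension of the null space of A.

5

Row reduce to echelon form.
R2 ← R2 − (1/2)·R1: [0, 0, 0, 0, 0, 0]
R3 ← R3 − (1/2)·R1: [0, 0, 0, 0, 0, 0]
R4 ← R4 + (1/2)·R1: [0, 0, 0, 0, 0, 0]
1 nonzero row, so rank(A) = 1.
A has 6 columns; by rank–nullity, nullity = 6 − 1 = 5.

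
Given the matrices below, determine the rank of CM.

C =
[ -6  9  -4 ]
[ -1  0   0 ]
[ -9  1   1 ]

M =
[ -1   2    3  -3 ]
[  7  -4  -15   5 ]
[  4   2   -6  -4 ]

2

First compute CM:
[[ 53, -56, -129,  79],
 [  1,  -2,  -3,   3],
 [ 20, -20, -48,  28]]
Now row reduce the product.
R2 ← R2 − (1/53)·R1: [0, -50/53, -30/53, 80/53]
R3 ← R3 − (20/53)·R1: [0, 60/53, 36/53, -96/53]
R3 ← R3 + (6/5)·R2: [0, 0, 0, 0]
2 nonzero rows, so rank(CM) = 2.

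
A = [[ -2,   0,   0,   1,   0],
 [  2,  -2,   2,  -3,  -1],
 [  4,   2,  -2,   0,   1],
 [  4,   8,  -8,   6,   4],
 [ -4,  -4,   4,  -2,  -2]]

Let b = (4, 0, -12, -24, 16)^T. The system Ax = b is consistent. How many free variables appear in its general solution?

3

Row reduce the augmented matrix [A | b].
R2 ← R2 + R1: [0, -2, 2, -2, -1, 4]
R3 ← R3 + (2)·R1: [0, 2, -2, 2, 1, -4]
R4 ← R4 + (2)·R1: [0, 8, -8, 8, 4, -16]
R5 ← R5 − (2)·R1: [0, -4, 4, -4, -2, 8]
R3 ← R3 + R2: [0, 0, 0, 0, 0, 0]
R4 ← R4 + (4)·R2: [0, 0, 0, 0, 0, 0]
R5 ← R5 − (2)·R2: [0, 0, 0, 0, 0, 0]
The echelon form has 2 nonzero rows, and every pivot lies in the first 5 columns, so rank(A) = rank([A|b]) = 2.
The system is consistent.
Free variables = (unknowns) − (rank) = 5 − 2 = 3.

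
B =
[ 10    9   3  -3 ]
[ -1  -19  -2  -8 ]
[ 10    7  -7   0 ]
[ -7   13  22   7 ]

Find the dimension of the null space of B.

0

Row reduce to echelon form.
R2 ← R2 + (1/10)·R1: [0, -181/10, -17/10, -83/10]
R3 ← R3 − R1: [0, -2, -10, 3]
R4 ← R4 + (7/10)·R1: [0, 193/10, 241/10, 49/10]
R3 ← R3 − (20/181)·R2: [0, 0, -1776/181, 709/181]
R4 ← R4 + (193/181)·R2: [0, 0, 4034/181, -715/181]
R4 ← R4 + (2017/888)·R3: [0, 0, 0, 4393/888]
4 nonzero rows, so rank(B) = 4.
B has 4 columns; by rank–nullity, nullity = 4 − 4 = 0.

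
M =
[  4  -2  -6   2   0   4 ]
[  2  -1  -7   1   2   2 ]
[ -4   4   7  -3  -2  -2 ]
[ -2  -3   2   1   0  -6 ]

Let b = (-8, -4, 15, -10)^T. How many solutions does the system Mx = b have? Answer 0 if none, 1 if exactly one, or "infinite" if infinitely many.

Row reduce the augmented matrix [M | b].
R2 ← R2 − (1/2)·R1: [0, 0, -4, 0, 2, 0, 0]
R3 ← R3 + R1: [0, 2, 1, -1, -2, 2, 7]
R4 ← R4 + (1/2)·R1: [0, -4, -1, 2, 0, -4, -14]
Swap R2 ↔ R3
R4 ← R4 + (2)·R2: [0, 0, 1, 0, -4, 0, 0]
R4 ← R4 + (1/4)·R3: [0, 0, 0, 0, -7/2, 0, 0]
The echelon form has 4 nonzero rows, and every pivot lies in the first 6 columns, so rank(M) = rank([M|b]) = 4.
The system is consistent.
rank = 4 < 6 unknowns, so there are infinitely many solutions.

infinite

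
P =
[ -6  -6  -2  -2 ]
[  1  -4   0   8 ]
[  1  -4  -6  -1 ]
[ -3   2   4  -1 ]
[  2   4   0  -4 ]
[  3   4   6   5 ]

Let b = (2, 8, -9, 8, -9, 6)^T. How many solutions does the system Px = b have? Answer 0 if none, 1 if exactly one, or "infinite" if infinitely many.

Row reduce the augmented matrix [P | b].
R2 ← R2 + (1/6)·R1: [0, -5, -1/3, 23/3, 25/3]
R3 ← R3 + (1/6)·R1: [0, -5, -19/3, -4/3, -26/3]
R4 ← R4 − (1/2)·R1: [0, 5, 5, 0, 7]
R5 ← R5 + (1/3)·R1: [0, 2, -2/3, -14/3, -25/3]
R6 ← R6 + (1/2)·R1: [0, 1, 5, 4, 7]
R3 ← R3 − R2: [0, 0, -6, -9, -17]
R4 ← R4 + R2: [0, 0, 14/3, 23/3, 46/3]
R5 ← R5 + (2/5)·R2: [0, 0, -4/5, -8/5, -5]
R6 ← R6 + (1/5)·R2: [0, 0, 74/15, 83/15, 26/3]
R4 ← R4 + (7/9)·R3: [0, 0, 0, 2/3, 19/9]
R5 ← R5 − (2/15)·R3: [0, 0, 0, -2/5, -41/15]
R6 ← R6 + (37/45)·R3: [0, 0, 0, -28/15, -239/45]
R5 ← R5 + (3/5)·R4: [0, 0, 0, 0, -22/15]
R6 ← R6 + (14/5)·R4: [0, 0, 0, 0, 3/5]
R6 ← R6 + (9/22)·R5: [0, 0, 0, 0, 0]
The echelon form has 5 nonzero rows; the last pivot sits in the augmented column, so rank(P) = 4 but rank([P|b]) = 5.
Since the ranks differ, the system is inconsistent.
It has no solutions.

0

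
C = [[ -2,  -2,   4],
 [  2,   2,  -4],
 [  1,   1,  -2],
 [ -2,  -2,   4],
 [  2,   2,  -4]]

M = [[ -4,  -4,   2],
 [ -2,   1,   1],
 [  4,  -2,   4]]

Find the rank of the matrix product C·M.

First compute CM:
[[ 28,  -2,  10],
 [-28,   2, -10],
 [-14,   1,  -5],
 [ 28,  -2,  10],
 [-28,   2, -10]]
Now row reduce the product.
R2 ← R2 + R1: [0, 0, 0]
R3 ← R3 + (1/2)·R1: [0, 0, 0]
R4 ← R4 − R1: [0, 0, 0]
R5 ← R5 + R1: [0, 0, 0]
1 nonzero row, so rank(CM) = 1.

1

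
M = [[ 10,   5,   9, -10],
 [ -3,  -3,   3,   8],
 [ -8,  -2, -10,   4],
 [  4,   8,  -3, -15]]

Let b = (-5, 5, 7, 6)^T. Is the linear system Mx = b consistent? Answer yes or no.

Row reduce the augmented matrix [M | b].
R2 ← R2 + (3/10)·R1: [0, -3/2, 57/10, 5, 7/2]
R3 ← R3 + (4/5)·R1: [0, 2, -14/5, -4, 3]
R4 ← R4 − (2/5)·R1: [0, 6, -33/5, -11, 8]
R3 ← R3 + (4/3)·R2: [0, 0, 24/5, 8/3, 23/3]
R4 ← R4 + (4)·R2: [0, 0, 81/5, 9, 22]
R4 ← R4 − (27/8)·R3: [0, 0, 0, 0, -31/8]
The echelon form has 4 nonzero rows; the last pivot sits in the augmented column, so rank(M) = 3 but rank([M|b]) = 4.
Since the ranks differ, the system is inconsistent.

no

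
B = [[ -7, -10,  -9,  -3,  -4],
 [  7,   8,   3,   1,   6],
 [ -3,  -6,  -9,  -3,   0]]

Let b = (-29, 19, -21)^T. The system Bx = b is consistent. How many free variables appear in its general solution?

3

Row reduce the augmented matrix [B | b].
R2 ← R2 + R1: [0, -2, -6, -2, 2, -10]
R3 ← R3 − (3/7)·R1: [0, -12/7, -36/7, -12/7, 12/7, -60/7]
R3 ← R3 − (6/7)·R2: [0, 0, 0, 0, 0, 0]
The echelon form has 2 nonzero rows, and every pivot lies in the first 5 columns, so rank(B) = rank([B|b]) = 2.
The system is consistent.
Free variables = (unknowns) − (rank) = 5 − 2 = 3.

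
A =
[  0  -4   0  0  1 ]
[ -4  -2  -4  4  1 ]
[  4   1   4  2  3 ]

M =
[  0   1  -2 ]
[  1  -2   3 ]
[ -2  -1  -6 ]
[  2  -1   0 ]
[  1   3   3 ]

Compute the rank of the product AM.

3

First compute AM:
[[ -3,  11,  -9],
 [ 15,   3,  29],
 [  0,   5, -20]]
Now row reduce the product.
R2 ← R2 + (5)·R1: [0, 58, -16]
R3 ← R3 − (5/58)·R2: [0, 0, -540/29]
3 nonzero rows, so rank(AM) = 3.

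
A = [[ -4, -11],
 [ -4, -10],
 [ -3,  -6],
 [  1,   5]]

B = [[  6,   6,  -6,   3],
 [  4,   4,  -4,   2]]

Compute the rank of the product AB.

First compute AB:
[[-68, -68,  68, -34],
 [-64, -64,  64, -32],
 [-42, -42,  42, -21],
 [ 26,  26, -26,  13]]
Now row reduce the product.
R2 ← R2 − (16/17)·R1: [0, 0, 0, 0]
R3 ← R3 − (21/34)·R1: [0, 0, 0, 0]
R4 ← R4 + (13/34)·R1: [0, 0, 0, 0]
1 nonzero row, so rank(AB) = 1.

1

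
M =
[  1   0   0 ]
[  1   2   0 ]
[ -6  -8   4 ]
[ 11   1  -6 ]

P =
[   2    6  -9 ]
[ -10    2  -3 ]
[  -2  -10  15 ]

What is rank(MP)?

2

First compute MP:
[[  2,   6,  -9],
 [-18,  10, -15],
 [ 60, -92, 138],
 [ 24, 128, -192]]
Now row reduce the product.
R2 ← R2 + (9)·R1: [0, 64, -96]
R3 ← R3 − (30)·R1: [0, -272, 408]
R4 ← R4 − (12)·R1: [0, 56, -84]
R3 ← R3 + (17/4)·R2: [0, 0, 0]
R4 ← R4 − (7/8)·R2: [0, 0, 0]
2 nonzero rows, so rank(MP) = 2.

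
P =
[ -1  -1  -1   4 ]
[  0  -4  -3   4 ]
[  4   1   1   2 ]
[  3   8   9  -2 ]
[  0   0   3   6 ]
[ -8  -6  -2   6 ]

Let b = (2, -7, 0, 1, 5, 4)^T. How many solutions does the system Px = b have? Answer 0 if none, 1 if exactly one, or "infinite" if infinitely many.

Row reduce the augmented matrix [P | b].
R3 ← R3 + (4)·R1: [0, -3, -3, 18, 8]
R4 ← R4 + (3)·R1: [0, 5, 6, 10, 7]
R6 ← R6 − (8)·R1: [0, 2, 6, -26, -12]
R3 ← R3 − (3/4)·R2: [0, 0, -3/4, 15, 53/4]
R4 ← R4 + (5/4)·R2: [0, 0, 9/4, 15, -7/4]
R6 ← R6 + (1/2)·R2: [0, 0, 9/2, -24, -31/2]
R4 ← R4 + (3)·R3: [0, 0, 0, 60, 38]
R5 ← R5 + (4)·R3: [0, 0, 0, 66, 58]
R6 ← R6 + (6)·R3: [0, 0, 0, 66, 64]
R5 ← R5 − (11/10)·R4: [0, 0, 0, 0, 81/5]
R6 ← R6 − (11/10)·R4: [0, 0, 0, 0, 111/5]
R6 ← R6 − (37/27)·R5: [0, 0, 0, 0, 0]
The echelon form has 5 nonzero rows; the last pivot sits in the augmented column, so rank(P) = 4 but rank([P|b]) = 5.
Since the ranks differ, the system is inconsistent.
It has no solutions.

0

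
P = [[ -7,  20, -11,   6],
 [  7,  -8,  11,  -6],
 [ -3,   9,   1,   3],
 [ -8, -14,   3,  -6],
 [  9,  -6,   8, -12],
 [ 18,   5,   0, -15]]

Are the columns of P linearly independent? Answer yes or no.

yes

Row reduce P to echelon form.
R2 ← R2 + R1: [0, 12, 0, 0]
R3 ← R3 − (3/7)·R1: [0, 3/7, 40/7, 3/7]
R4 ← R4 − (8/7)·R1: [0, -258/7, 109/7, -90/7]
R5 ← R5 + (9/7)·R1: [0, 138/7, -43/7, -30/7]
R6 ← R6 + (18/7)·R1: [0, 395/7, -198/7, 3/7]
R3 ← R3 − (1/28)·R2: [0, 0, 40/7, 3/7]
R4 ← R4 + (43/14)·R2: [0, 0, 109/7, -90/7]
R5 ← R5 − (23/14)·R2: [0, 0, -43/7, -30/7]
R6 ← R6 − (395/84)·R2: [0, 0, -198/7, 3/7]
R4 ← R4 − (109/40)·R3: [0, 0, 0, -561/40]
R5 ← R5 + (43/40)·R3: [0, 0, 0, -153/40]
R6 ← R6 + (99/20)·R3: [0, 0, 0, 51/20]
R5 ← R5 − (3/11)·R4: [0, 0, 0, 0]
R6 ← R6 + (2/11)·R4: [0, 0, 0, 0]
4 pivots among 4 columns.
Every column is a pivot column, so the columns are linearly independent.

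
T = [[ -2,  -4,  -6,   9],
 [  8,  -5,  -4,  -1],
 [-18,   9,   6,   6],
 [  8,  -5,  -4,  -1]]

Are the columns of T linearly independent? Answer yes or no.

Row reduce T to echelon form.
R2 ← R2 + (4)·R1: [0, -21, -28, 35]
R3 ← R3 − (9)·R1: [0, 45, 60, -75]
R4 ← R4 + (4)·R1: [0, -21, -28, 35]
R3 ← R3 + (15/7)·R2: [0, 0, 0, 0]
R4 ← R4 − R2: [0, 0, 0, 0]
2 pivots among 4 columns.
Only 2 < 4 pivot columns, so the columns are linearly dependent.

no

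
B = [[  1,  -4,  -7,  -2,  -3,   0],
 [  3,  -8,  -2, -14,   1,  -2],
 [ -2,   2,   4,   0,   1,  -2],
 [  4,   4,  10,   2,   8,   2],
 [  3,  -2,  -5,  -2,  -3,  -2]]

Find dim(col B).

5

Row reduce to echelon form.
R2 ← R2 − (3)·R1: [0, 4, 19, -8, 10, -2]
R3 ← R3 + (2)·R1: [0, -6, -10, -4, -5, -2]
R4 ← R4 − (4)·R1: [0, 20, 38, 10, 20, 2]
R5 ← R5 − (3)·R1: [0, 10, 16, 4, 6, -2]
R3 ← R3 + (3/2)·R2: [0, 0, 37/2, -16, 10, -5]
R4 ← R4 − (5)·R2: [0, 0, -57, 50, -30, 12]
R5 ← R5 − (5/2)·R2: [0, 0, -63/2, 24, -19, 3]
R4 ← R4 + (114/37)·R3: [0, 0, 0, 26/37, 30/37, -126/37]
R5 ← R5 + (63/37)·R3: [0, 0, 0, -120/37, -73/37, -204/37]
R5 ← R5 + (60/13)·R4: [0, 0, 0, 0, 23/13, -276/13]
Echelon form has 5 nonzero rows, so rank(B) = 5.
The column space has dimension equal to the rank: 5.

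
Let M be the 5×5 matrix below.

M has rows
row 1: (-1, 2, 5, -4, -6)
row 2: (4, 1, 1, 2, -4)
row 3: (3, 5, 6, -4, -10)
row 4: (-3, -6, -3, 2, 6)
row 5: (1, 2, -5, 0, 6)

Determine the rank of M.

Row reduce to echelon form.
R2 ← R2 + (4)·R1: [0, 9, 21, -14, -28]
R3 ← R3 + (3)·R1: [0, 11, 21, -16, -28]
R4 ← R4 − (3)·R1: [0, -12, -18, 14, 24]
R5 ← R5 + R1: [0, 4, 0, -4, 0]
R3 ← R3 − (11/9)·R2: [0, 0, -14/3, 10/9, 56/9]
R4 ← R4 + (4/3)·R2: [0, 0, 10, -14/3, -40/3]
R5 ← R5 − (4/9)·R2: [0, 0, -28/3, 20/9, 112/9]
R4 ← R4 + (15/7)·R3: [0, 0, 0, -16/7, 0]
R5 ← R5 − (2)·R3: [0, 0, 0, 0, 0]
Echelon form has 4 nonzero rows, so rank(M) = 4.

4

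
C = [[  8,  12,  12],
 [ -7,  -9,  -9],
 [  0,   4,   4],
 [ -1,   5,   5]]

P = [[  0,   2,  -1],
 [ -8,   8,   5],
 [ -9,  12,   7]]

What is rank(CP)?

2

First compute CP:
[[-204, 256, 136],
 [153, -194, -101],
 [-68,  80,  48],
 [-85,  98,  61]]
Now row reduce the product.
R2 ← R2 + (3/4)·R1: [0, -2, 1]
R3 ← R3 − (1/3)·R1: [0, -16/3, 8/3]
R4 ← R4 − (5/12)·R1: [0, -26/3, 13/3]
R3 ← R3 − (8/3)·R2: [0, 0, 0]
R4 ← R4 − (13/3)·R2: [0, 0, 0]
2 nonzero rows, so rank(CP) = 2.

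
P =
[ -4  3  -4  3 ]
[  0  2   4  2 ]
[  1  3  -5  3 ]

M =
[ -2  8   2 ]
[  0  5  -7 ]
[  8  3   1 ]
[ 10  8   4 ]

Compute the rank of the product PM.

First compute PM:
[[  6,  -5, -21],
 [ 52,  38,  -2],
 [-12,  32, -12]]
Now row reduce the product.
R2 ← R2 − (26/3)·R1: [0, 244/3, 180]
R3 ← R3 + (2)·R1: [0, 22, -54]
R3 ← R3 − (33/122)·R2: [0, 0, -6264/61]
3 nonzero rows, so rank(PM) = 3.

3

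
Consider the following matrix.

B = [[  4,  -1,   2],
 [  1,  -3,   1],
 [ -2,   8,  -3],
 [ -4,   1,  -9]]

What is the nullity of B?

Row reduce to echelon form.
R2 ← R2 − (1/4)·R1: [0, -11/4, 1/2]
R3 ← R3 + (1/2)·R1: [0, 15/2, -2]
R4 ← R4 + R1: [0, 0, -7]
R3 ← R3 + (30/11)·R2: [0, 0, -7/11]
R4 ← R4 − (11)·R3: [0, 0, 0]
3 nonzero rows, so rank(B) = 3.
B has 3 columns; by rank–nullity, nullity = 3 − 3 = 0.

0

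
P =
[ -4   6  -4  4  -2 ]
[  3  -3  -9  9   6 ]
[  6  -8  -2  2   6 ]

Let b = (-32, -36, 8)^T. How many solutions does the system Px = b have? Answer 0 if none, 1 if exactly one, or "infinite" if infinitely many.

Row reduce the augmented matrix [P | b].
R2 ← R2 + (3/4)·R1: [0, 3/2, -12, 12, 9/2, -60]
R3 ← R3 + (3/2)·R1: [0, 1, -8, 8, 3, -40]
R3 ← R3 − (2/3)·R2: [0, 0, 0, 0, 0, 0]
The echelon form has 2 nonzero rows, and every pivot lies in the first 5 columns, so rank(P) = rank([P|b]) = 2.
The system is consistent.
rank = 2 < 5 unknowns, so there are infinitely many solutions.

infinite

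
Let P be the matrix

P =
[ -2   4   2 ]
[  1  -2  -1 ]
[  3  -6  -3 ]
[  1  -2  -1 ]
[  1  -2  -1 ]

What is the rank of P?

Row reduce to echelon form.
R2 ← R2 + (1/2)·R1: [0, 0, 0]
R3 ← R3 + (3/2)·R1: [0, 0, 0]
R4 ← R4 + (1/2)·R1: [0, 0, 0]
R5 ← R5 + (1/2)·R1: [0, 0, 0]
Echelon form has 1 nonzero row, so rank(P) = 1.

1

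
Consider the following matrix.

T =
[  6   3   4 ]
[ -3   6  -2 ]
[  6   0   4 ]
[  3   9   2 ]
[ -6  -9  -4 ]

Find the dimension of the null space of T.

Row reduce to echelon form.
R2 ← R2 + (1/2)·R1: [0, 15/2, 0]
R3 ← R3 − R1: [0, -3, 0]
R4 ← R4 − (1/2)·R1: [0, 15/2, 0]
R5 ← R5 + R1: [0, -6, 0]
R3 ← R3 + (2/5)·R2: [0, 0, 0]
R4 ← R4 − R2: [0, 0, 0]
R5 ← R5 + (4/5)·R2: [0, 0, 0]
2 nonzero rows, so rank(T) = 2.
T has 3 columns; by rank–nullity, nullity = 3 − 2 = 1.

1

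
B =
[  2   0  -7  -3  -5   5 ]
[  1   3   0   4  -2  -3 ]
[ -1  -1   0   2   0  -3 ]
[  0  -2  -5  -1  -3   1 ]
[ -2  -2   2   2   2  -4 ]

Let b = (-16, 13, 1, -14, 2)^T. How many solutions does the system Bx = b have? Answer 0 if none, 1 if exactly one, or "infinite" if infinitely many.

Row reduce the augmented matrix [B | b].
R2 ← R2 − (1/2)·R1: [0, 3, 7/2, 11/2, 1/2, -11/2, 21]
R3 ← R3 + (1/2)·R1: [0, -1, -7/2, 1/2, -5/2, -1/2, -7]
R5 ← R5 + R1: [0, -2, -5, -1, -3, 1, -14]
R3 ← R3 + (1/3)·R2: [0, 0, -7/3, 7/3, -7/3, -7/3, 0]
R4 ← R4 + (2/3)·R2: [0, 0, -8/3, 8/3, -8/3, -8/3, 0]
R5 ← R5 + (2/3)·R2: [0, 0, -8/3, 8/3, -8/3, -8/3, 0]
R4 ← R4 − (8/7)·R3: [0, 0, 0, 0, 0, 0, 0]
R5 ← R5 − (8/7)·R3: [0, 0, 0, 0, 0, 0, 0]
The echelon form has 3 nonzero rows, and every pivot lies in the first 6 columns, so rank(B) = rank([B|b]) = 3.
The system is consistent.
rank = 3 < 6 unknowns, so there are infinitely many solutions.

infinite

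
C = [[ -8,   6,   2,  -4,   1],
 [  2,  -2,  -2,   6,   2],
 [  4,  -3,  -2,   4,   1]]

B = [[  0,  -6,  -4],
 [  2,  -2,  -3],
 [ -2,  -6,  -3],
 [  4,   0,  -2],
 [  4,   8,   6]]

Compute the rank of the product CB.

First compute CB:
[[ -4,  32,  22],
 [ 32,  20,   4],
 [ 18,   2,  -3]]
Now row reduce the product.
R2 ← R2 + (8)·R1: [0, 276, 180]
R3 ← R3 + (9/2)·R1: [0, 146, 96]
R3 ← R3 − (73/138)·R2: [0, 0, 18/23]
3 nonzero rows, so rank(CB) = 3.

3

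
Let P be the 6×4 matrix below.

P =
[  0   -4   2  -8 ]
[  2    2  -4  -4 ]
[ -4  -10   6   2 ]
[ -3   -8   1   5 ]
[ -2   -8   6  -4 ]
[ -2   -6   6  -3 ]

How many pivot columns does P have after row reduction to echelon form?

Row reduce to echelon form.
Swap R1 ↔ R2
R3 ← R3 + (2)·R1: [0, -6, -2, -6]
R4 ← R4 + (3/2)·R1: [0, -5, -5, -1]
R5 ← R5 + R1: [0, -6, 2, -8]
R6 ← R6 + R1: [0, -4, 2, -7]
R3 ← R3 − (3/2)·R2: [0, 0, -5, 6]
R4 ← R4 − (5/4)·R2: [0, 0, -15/2, 9]
R5 ← R5 − (3/2)·R2: [0, 0, -1, 4]
R6 ← R6 − R2: [0, 0, 0, 1]
R4 ← R4 − (3/2)·R3: [0, 0, 0, 0]
R5 ← R5 − (1/5)·R3: [0, 0, 0, 14/5]
Swap R4 ↔ R5
R6 ← R6 − (5/14)·R4: [0, 0, 0, 0]
Echelon form has 4 nonzero rows, so rank(P) = 4.
Each nonzero row contributes one pivot column: 4 pivot columns.

4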